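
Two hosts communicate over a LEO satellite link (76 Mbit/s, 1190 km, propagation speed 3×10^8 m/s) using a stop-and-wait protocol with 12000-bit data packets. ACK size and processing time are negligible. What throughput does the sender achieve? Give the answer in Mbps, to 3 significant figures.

t_tx = L/R = 12000/76000000 = 0.000157895 s.
t_prop = 1190000/300000000 = 0.00396667 s; RTT = 0.00793333 s.
Cycle = t_tx + RTT = 0.00809123 s.
Throughput = L / cycle = 12000 / 0.00809123 = 1.48 Mbps.

1.48 Mbps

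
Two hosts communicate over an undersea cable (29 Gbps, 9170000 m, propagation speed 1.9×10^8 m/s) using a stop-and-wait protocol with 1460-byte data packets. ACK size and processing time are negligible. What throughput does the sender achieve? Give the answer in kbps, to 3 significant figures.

121 kbps

t_tx = L/R = 11680/29000000000 = 4.02759e-07 s.
t_prop = 9170000/190000000 = 0.0482632 s; RTT = 0.0965263 s.
Cycle = t_tx + RTT = 0.0965267 s.
Throughput = L / cycle = 11680 / 0.0965267 = 121 kbps.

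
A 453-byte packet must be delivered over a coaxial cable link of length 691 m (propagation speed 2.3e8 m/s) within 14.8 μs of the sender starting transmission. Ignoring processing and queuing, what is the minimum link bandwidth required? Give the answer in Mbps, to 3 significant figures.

L = 3624 bits.
Propagation delay = 691 / 2.3e+08 = 3.00435 μs.
Transmission budget = 14.8 − 3.00435 = 11.7957 μs.
R ≥ L / t_tx = 3624 bits / 1.17957e-05 s = 307 Mbps.

307 Mbps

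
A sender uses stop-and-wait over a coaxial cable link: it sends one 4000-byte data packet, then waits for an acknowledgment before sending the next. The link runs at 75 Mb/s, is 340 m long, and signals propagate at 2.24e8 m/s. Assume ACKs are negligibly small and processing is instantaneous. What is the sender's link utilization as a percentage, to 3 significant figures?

99.3 %

t_tx = L/R = 32000/75000000 = 0.000426667 s.
t_prop = 340/2.24e+08 = 1.51786e-06 s; RTT = 3.03571e-06 s.
Cycle = t_tx + RTT = 0.000429702 s.
Utilization = t_tx / cycle = 0.000426667/0.000429702 = 99.3 %.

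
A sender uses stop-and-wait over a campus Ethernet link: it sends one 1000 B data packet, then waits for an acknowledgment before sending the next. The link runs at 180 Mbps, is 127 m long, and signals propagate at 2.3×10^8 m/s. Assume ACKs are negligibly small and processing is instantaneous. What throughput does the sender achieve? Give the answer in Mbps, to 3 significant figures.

t_tx = L/R = 8000/180000000 = 4.44444e-05 s.
t_prop = 127/2.3e+08 = 5.52174e-07 s; RTT = 1.10435e-06 s.
Cycle = t_tx + RTT = 4.55488e-05 s.
Throughput = L / cycle = 8000 / 4.55488e-05 = 176 Mbps.

176 Mbps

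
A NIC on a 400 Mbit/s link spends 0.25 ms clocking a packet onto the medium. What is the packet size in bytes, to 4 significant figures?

L = R × t_tx = 400000000 b/s × 0.00025 s = 100000 bits.
In bytes: 100000 / 8 = 12500 bytes.

12500 bytes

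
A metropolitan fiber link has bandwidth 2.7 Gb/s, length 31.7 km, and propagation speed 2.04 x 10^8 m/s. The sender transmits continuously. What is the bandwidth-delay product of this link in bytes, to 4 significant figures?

52440 bytes

Propagation delay = 31700 / 204000000 = 0.000155392 s.
BDP = R × t_prop = 2700000000 × 0.000155392 = 419559 bits.
In bytes: 419559/8 = 52440 bytes.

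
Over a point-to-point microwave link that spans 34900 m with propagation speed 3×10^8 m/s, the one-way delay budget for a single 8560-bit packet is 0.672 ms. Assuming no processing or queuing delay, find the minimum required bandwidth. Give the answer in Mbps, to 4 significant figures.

15.40 Mbps

Propagation delay = 34900 / 300000000 = 0.116333 ms.
Transmission budget = 0.672 − 0.116333 = 0.555667 ms.
R ≥ L / t_tx = 8560 bits / 0.000555667 s = 15.40 Mbps.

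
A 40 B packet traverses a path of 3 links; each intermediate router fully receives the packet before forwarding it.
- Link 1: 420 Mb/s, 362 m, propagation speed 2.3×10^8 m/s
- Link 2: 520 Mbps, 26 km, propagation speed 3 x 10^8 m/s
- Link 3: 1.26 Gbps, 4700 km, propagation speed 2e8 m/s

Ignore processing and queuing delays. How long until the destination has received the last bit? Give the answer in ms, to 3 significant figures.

23.6 ms

L = 40 × 8 = 320 bits.
Transmission delays (L/R per hop): 0.000761905, 0.000615385, 0.000253968 ms; sum = 0.00163126 ms.
Propagation delays (d/s per hop): 0.00157391, 0.0866667, 23.5 ms; sum = 23.5882 ms.
End-to-end = 23.6 ms.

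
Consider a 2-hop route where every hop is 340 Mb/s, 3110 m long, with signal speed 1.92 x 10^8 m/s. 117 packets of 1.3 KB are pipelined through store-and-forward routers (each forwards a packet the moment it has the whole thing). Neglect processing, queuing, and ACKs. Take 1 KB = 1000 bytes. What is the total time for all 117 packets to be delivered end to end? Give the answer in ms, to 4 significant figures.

Per-hop transmission t_tx = L/R = 10400/340000000 = 0.0305882 ms.
Per-hop propagation t_prop = 3110/192000000 = 0.0161979 ms.
Pipeline fill: first packet needs 2·t_tx to clear all hops; remaining 116 packets each add one t_tx.
Total = (2+117-1)·t_tx + 2·t_prop = 118·0.0305882 + 2·0.0161979 = 3.642 ms.

3.642 ms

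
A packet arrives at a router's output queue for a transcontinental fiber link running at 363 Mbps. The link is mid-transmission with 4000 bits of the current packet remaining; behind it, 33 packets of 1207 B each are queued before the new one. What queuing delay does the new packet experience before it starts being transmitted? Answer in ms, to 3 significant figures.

0.889 ms

Each queued packet: L/R = 9656/363000000 = 0.0266006 ms.
33 queued → 0.877818 ms.
Plus remaining 4000 bits of current packet: 0.0110193 ms.
Queuing delay = 0.889 ms.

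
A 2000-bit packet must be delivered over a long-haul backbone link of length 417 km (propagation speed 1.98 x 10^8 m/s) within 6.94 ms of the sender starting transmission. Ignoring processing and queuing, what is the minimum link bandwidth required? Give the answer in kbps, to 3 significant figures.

Propagation delay = 417000 / 198000000 = 2.10606 ms.
Transmission budget = 6.94 − 2.10606 = 4.83394 ms.
R ≥ L / t_tx = 2000 bits / 0.00483394 s = 414 kbps.

414 kbps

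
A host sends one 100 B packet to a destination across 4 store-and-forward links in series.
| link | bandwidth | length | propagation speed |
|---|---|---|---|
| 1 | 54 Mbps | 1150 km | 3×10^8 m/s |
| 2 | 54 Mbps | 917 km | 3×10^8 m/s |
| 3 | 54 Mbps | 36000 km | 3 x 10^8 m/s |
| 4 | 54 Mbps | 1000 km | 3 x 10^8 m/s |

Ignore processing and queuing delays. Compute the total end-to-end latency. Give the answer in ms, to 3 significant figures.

130 ms

L = 100 × 8 = 800 bits.
Transmission delay per hop = L/R = 800/54000000 = 0.0148148 ms; 4 hops → 0.0592593 ms.
Propagation delays (d/s per hop): 3.83333, 3.05667, 120, 3.33333 ms; sum = 130.223 ms.
End-to-end = 130 ms.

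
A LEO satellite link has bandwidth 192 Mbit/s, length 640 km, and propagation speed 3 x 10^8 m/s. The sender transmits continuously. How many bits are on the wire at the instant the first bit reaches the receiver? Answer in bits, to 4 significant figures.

Propagation delay = 640000 / 300000000 = 0.00213333 s.
BDP = R × t_prop = 192000000 × 0.00213333 = 409600 bits.

409600 bits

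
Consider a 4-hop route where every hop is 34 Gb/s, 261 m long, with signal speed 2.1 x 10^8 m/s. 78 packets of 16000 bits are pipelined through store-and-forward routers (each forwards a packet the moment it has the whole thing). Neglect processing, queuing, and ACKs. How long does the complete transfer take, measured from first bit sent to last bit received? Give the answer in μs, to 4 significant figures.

Per-hop transmission t_tx = L/R = 16000/34000000000 = 0.470588 μs.
Per-hop propagation t_prop = 261/210000000 = 1.24286 μs.
Pipeline fill: first packet needs 4·t_tx to clear all hops; remaining 77 packets each add one t_tx.
Total = (4+78-1)·t_tx + 4·t_prop = 81·0.470588 + 4·1.24286 = 43.09 μs.

43.09 μs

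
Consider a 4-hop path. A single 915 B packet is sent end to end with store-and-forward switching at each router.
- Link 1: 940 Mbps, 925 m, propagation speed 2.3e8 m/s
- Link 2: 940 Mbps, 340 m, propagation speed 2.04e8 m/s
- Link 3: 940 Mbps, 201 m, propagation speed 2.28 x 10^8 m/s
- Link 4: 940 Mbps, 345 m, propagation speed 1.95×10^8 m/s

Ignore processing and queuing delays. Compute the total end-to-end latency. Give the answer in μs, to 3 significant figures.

L = 915 × 8 = 7320 bits.
Transmission delay per hop = L/R = 7320/940000000 = 7.78723 μs; 4 hops → 31.1489 μs.
Propagation delays (d/s per hop): 4.02174, 1.66667, 0.881579, 1.76923 μs; sum = 8.33922 μs.
End-to-end = 39.5 μs.

39.5 μs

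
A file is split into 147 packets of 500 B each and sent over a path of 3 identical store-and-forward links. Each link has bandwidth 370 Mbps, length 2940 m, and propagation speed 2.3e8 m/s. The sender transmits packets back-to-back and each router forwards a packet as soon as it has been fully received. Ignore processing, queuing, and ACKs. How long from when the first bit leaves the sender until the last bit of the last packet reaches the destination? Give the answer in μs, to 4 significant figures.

1649 μs

Per-hop transmission t_tx = L/R = 4000/370000000 = 10.8108 μs.
Per-hop propagation t_prop = 2940/2.3e+08 = 12.7826 μs.
Pipeline fill: first packet needs 3·t_tx to clear all hops; remaining 146 packets each add one t_tx.
Total = (3+147-1)·t_tx + 3·t_prop = 149·10.8108 + 3·12.7826 = 1649 μs.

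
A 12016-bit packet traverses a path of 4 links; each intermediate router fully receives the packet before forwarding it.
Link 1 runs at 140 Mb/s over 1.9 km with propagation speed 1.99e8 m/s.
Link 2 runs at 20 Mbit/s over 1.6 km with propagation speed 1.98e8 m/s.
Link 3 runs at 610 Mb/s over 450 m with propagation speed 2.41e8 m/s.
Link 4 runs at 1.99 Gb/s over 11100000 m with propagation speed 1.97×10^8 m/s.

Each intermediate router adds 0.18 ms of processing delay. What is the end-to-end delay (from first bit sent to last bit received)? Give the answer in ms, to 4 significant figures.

57.62 ms

Transmission delays (L/R per hop): 0.0858286, 0.6008, 0.0196984, 0.00603819 ms; sum = 0.712365 ms.
Propagation delays (d/s per hop): 0.00954774, 0.00808081, 0.00186722, 56.3452 ms; sum = 56.3647 ms.
Processing at 3 router(s): 3 × 0.18 ms = 0.54 ms.
End-to-end = 57.62 ms.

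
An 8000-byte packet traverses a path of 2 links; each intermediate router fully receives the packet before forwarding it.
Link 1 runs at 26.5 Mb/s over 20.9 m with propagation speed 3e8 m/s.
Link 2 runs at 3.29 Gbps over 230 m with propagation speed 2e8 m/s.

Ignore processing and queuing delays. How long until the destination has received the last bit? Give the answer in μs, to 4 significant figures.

L = 8000 × 8 = 64000 bits.
Transmission delays (L/R per hop): 2415.09, 19.4529 μs; sum = 2434.55 μs.
Propagation delays (d/s per hop): 0.0696667, 1.15 μs; sum = 1.21967 μs.
End-to-end = 2436 μs.

2436 μs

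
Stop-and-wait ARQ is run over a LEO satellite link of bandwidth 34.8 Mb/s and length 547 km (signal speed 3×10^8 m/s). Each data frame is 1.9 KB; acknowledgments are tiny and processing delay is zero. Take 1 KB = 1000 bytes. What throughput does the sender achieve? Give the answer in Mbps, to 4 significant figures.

t_tx = L/R = 15200/34800000 = 0.000436782 s.
t_prop = 547000/300000000 = 0.00182333 s; RTT = 0.00364667 s.
Cycle = t_tx + RTT = 0.00408345 s.
Throughput = L / cycle = 15200 / 0.00408345 = 3.722 Mbps.

3.722 Mbps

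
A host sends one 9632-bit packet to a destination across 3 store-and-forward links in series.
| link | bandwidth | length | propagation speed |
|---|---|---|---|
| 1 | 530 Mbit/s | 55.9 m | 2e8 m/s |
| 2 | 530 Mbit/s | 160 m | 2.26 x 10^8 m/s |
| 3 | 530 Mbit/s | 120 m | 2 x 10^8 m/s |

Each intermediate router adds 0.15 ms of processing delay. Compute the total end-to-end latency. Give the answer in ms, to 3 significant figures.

0.356 ms

Transmission delay per hop = L/R = 9632/530000000 = 0.0181736 ms; 3 hops → 0.0545208 ms.
Propagation delays (d/s per hop): 0.0002795, 0.000707965, 0.0006 ms; sum = 0.00158746 ms.
Processing at 2 router(s): 2 × 0.15 ms = 0.3 ms.
End-to-end = 0.356 ms.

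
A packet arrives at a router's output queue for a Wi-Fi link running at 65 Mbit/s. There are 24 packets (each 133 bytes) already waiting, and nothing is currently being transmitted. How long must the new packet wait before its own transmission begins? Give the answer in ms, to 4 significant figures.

0.3929 ms

Each queued packet: L/R = 1064/65000000 = 0.0163692 ms.
24 queued → 0.392862 ms.
Queuing delay = 0.3929 ms.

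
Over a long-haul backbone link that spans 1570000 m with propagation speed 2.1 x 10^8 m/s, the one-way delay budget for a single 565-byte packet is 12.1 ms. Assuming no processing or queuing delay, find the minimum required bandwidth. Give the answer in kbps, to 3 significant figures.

978 kbps

L = 4520 bits.
Propagation delay = 1570000 / 210000000 = 7.47619 ms.
Transmission budget = 12.1 − 7.47619 = 4.62381 ms.
R ≥ L / t_tx = 4520 bits / 0.00462381 s = 978 kbps.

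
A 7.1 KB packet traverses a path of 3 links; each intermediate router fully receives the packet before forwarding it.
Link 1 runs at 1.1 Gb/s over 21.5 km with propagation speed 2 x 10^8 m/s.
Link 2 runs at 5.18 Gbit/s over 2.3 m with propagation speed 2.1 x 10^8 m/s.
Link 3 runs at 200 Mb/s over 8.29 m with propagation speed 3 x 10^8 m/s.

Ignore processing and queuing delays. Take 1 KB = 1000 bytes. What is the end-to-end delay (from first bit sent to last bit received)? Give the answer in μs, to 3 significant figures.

454 μs

L = 56800 bits.
Transmission delays (L/R per hop): 51.6364, 10.9653, 284 μs; sum = 346.602 μs.
Propagation delays (d/s per hop): 107.5, 0.0109524, 0.0276333 μs; sum = 107.539 μs.
End-to-end = 454 μs.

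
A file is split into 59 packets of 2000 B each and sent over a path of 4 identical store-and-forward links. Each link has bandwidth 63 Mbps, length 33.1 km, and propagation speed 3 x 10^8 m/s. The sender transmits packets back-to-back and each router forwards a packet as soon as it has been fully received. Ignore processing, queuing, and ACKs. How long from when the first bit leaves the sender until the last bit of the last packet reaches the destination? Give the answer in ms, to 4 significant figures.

16.19 ms

Per-hop transmission t_tx = L/R = 16000/63000000 = 0.253968 ms.
Per-hop propagation t_prop = 33100/300000000 = 0.110333 ms.
Pipeline fill: first packet needs 4·t_tx to clear all hops; remaining 58 packets each add one t_tx.
Total = (4+59-1)·t_tx + 4·t_prop = 62·0.253968 + 4·0.110333 = 16.19 ms.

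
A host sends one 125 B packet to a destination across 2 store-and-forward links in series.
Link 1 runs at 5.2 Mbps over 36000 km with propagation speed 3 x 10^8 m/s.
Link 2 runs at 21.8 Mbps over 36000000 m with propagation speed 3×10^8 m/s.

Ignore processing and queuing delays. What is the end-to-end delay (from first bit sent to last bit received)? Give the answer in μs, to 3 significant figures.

240000 μs

L = 125 × 8 = 1000 bits.
Transmission delays (L/R per hop): 192.308, 45.8716 μs; sum = 238.179 μs.
Propagation delays (d/s per hop): 120000, 120000 μs; sum = 240000 μs.
End-to-end = 240000 μs.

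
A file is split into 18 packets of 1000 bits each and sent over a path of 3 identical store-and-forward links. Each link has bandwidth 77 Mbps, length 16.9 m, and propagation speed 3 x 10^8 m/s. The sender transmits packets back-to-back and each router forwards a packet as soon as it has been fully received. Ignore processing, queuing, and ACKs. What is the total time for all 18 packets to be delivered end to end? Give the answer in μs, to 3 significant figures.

Per-hop transmission t_tx = L/R = 1000/77000000 = 12.987 μs.
Per-hop propagation t_prop = 16.9/300000000 = 0.0563333 μs.
Pipeline fill: first packet needs 3·t_tx to clear all hops; remaining 17 packets each add one t_tx.
Total = (3+18-1)·t_tx + 3·t_prop = 20·12.987 + 3·0.0563333 = 260 μs.

260 μs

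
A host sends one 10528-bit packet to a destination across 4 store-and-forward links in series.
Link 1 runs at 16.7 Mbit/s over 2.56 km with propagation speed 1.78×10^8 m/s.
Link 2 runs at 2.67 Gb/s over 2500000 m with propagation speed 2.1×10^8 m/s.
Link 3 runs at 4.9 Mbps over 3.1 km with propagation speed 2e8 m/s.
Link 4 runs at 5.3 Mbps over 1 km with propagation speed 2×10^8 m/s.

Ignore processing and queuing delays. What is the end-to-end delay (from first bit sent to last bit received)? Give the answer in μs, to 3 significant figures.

Transmission delays (L/R per hop): 630.419, 3.94307, 2148.57, 1986.42 μs; sum = 4769.35 μs.
Propagation delays (d/s per hop): 14.382, 11904.8, 15.5, 5 μs; sum = 11939.6 μs.
End-to-end = 16700 μs.

16700 μs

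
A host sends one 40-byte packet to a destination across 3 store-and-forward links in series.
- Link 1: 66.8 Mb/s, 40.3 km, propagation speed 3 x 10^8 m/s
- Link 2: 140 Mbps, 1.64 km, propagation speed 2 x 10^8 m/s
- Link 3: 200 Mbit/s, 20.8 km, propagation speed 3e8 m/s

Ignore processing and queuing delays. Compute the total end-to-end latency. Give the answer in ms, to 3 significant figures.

L = 40 × 8 = 320 bits.
Transmission delays (L/R per hop): 0.00479042, 0.00228571, 0.0016 ms; sum = 0.00867613 ms.
Propagation delays (d/s per hop): 0.134333, 0.0082, 0.0693333 ms; sum = 0.211867 ms.
End-to-end = 0.221 ms.

0.221 ms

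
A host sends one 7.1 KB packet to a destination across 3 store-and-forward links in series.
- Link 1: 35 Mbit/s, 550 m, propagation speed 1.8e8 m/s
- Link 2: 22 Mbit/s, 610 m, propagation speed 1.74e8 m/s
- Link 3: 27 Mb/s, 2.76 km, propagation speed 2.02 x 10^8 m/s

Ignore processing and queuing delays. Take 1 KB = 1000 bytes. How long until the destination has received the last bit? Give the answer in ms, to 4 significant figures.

6.329 ms

L = 56800 bits.
Transmission delays (L/R per hop): 1.62286, 2.58182, 2.1037 ms; sum = 6.30838 ms.
Propagation delays (d/s per hop): 0.00305556, 0.00350575, 0.0136634 ms; sum = 0.0202247 ms.
End-to-end = 6.329 ms.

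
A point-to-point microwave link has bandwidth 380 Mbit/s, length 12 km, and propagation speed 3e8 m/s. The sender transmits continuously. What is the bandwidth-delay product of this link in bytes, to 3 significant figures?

Propagation delay = 12000 / 300000000 = 4e-05 s.
BDP = R × t_prop = 380000000 × 4e-05 = 15200 bits.
In bytes: 15200/8 = 1900 bytes.

1900 bytes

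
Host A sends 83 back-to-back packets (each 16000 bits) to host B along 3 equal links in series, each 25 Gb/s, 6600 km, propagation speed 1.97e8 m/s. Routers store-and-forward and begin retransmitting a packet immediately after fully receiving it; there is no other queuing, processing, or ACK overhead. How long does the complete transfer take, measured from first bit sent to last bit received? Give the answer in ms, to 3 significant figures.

Per-hop transmission t_tx = L/R = 16000/25000000000 = 0.00064 ms.
Per-hop propagation t_prop = 6600000/197000000 = 33.5025 ms.
Pipeline fill: first packet needs 3·t_tx to clear all hops; remaining 82 packets each add one t_tx.
Total = (3+83-1)·t_tx + 3·t_prop = 85·0.00064 + 3·33.5025 = 101 ms.

101 ms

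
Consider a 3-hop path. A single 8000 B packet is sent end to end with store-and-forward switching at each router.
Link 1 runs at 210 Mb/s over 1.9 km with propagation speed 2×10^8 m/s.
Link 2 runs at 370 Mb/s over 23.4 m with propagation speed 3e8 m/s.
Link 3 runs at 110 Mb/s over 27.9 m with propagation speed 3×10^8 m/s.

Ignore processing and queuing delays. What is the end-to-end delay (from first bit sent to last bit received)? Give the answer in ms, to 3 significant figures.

L = 8000 × 8 = 64000 bits.
Transmission delays (L/R per hop): 0.304762, 0.172973, 0.581818 ms; sum = 1.05955 ms.
Propagation delays (d/s per hop): 0.0095, 7.8e-05, 9.3e-05 ms; sum = 0.009671 ms.
End-to-end = 1.07 ms.

1.07 ms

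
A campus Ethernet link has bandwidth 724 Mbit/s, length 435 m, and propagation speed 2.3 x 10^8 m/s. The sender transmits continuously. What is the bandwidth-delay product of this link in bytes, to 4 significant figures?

Propagation delay = 435 / 2.3e+08 = 1.8913e-06 s.
BDP = R × t_prop = 724000000 × 1.8913e-06 = 1369.3 bits.
In bytes: 1369.3/8 = 171.2 bytes.

171.2 bytes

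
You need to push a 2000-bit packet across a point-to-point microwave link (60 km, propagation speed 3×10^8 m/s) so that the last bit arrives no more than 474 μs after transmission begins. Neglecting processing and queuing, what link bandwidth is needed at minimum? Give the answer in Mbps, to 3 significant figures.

7.30 Mbps

Propagation delay = 60000 / 300000000 = 200 μs.
Transmission budget = 474 − 200 = 274 μs.
R ≥ L / t_tx = 2000 bits / 0.000274 s = 7.30 Mbps.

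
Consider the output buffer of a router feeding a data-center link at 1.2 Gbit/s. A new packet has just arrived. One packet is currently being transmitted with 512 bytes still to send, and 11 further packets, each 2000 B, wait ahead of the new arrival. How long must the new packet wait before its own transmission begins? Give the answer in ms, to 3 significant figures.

Each queued packet: L/R = 16000/1200000000 = 0.0133333 ms.
11 queued → 0.146667 ms.
Plus remaining 4096 bits of current packet: 0.00341333 ms.
Queuing delay = 0.150 ms.

0.150 ms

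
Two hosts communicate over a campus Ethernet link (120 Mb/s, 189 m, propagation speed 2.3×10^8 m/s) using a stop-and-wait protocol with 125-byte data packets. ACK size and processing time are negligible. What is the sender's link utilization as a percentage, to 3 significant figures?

t_tx = L/R = 1000/120000000 = 8.33333e-06 s.
t_prop = 189/2.3e+08 = 8.21739e-07 s; RTT = 1.64348e-06 s.
Cycle = t_tx + RTT = 9.97681e-06 s.
Utilization = t_tx / cycle = 8.33333e-06/9.97681e-06 = 83.5 %.

83.5 %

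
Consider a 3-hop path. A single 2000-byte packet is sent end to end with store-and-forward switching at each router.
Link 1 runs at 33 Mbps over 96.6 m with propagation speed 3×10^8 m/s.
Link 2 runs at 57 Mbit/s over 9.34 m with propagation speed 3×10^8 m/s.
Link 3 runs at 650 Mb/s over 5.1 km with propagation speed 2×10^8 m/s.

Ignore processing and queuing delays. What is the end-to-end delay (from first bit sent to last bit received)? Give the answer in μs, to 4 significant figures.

L = 2000 × 8 = 16000 bits.
Transmission delays (L/R per hop): 484.848, 280.702, 24.6154 μs; sum = 790.166 μs.
Propagation delays (d/s per hop): 0.322, 0.0311333, 25.5 μs; sum = 25.8531 μs.
End-to-end = 816.0 μs.

816.0 μs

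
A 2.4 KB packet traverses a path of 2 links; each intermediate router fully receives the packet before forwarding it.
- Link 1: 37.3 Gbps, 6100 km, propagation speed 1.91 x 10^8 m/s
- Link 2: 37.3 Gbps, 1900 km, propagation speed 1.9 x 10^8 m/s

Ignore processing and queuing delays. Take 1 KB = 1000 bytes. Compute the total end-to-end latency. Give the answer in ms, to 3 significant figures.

41.9 ms

L = 19200 bits.
Transmission delay per hop = L/R = 19200/37300000000 = 0.000514745 ms; 2 hops → 0.00102949 ms.
Propagation delays (d/s per hop): 31.9372, 10 ms; sum = 41.9372 ms.
End-to-end = 41.9 ms.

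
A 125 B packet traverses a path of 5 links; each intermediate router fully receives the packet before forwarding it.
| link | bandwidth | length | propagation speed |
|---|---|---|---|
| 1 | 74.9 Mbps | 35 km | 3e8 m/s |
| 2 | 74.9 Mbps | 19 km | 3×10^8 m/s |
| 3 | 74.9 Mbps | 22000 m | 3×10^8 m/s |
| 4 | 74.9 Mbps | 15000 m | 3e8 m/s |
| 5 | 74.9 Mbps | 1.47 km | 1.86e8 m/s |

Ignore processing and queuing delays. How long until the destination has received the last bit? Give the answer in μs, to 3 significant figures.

378 μs

L = 125 × 8 = 1000 bits.
Transmission delay per hop = L/R = 1000/74900000 = 13.3511 μs; 5 hops → 66.7557 μs.
Propagation delays (d/s per hop): 116.667, 63.3333, 73.3333, 50, 7.90323 μs; sum = 311.237 μs.
End-to-end = 378 μs.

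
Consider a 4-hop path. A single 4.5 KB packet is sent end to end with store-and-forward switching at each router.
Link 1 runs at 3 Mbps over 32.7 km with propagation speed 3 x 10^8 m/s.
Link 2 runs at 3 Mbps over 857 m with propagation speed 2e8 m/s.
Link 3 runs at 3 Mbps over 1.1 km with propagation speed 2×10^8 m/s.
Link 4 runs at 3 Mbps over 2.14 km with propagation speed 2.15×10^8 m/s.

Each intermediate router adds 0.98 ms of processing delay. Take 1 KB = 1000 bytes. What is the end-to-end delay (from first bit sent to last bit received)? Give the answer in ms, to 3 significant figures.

51.1 ms

L = 36000 bits.
Transmission delay per hop = L/R = 36000/3000000 = 12 ms; 4 hops → 48 ms.
Propagation delays (d/s per hop): 0.109, 0.004285, 0.0055, 0.00995349 ms; sum = 0.128738 ms.
Processing at 3 router(s): 3 × 0.98 ms = 2.94 ms.
End-to-end = 51.1 ms.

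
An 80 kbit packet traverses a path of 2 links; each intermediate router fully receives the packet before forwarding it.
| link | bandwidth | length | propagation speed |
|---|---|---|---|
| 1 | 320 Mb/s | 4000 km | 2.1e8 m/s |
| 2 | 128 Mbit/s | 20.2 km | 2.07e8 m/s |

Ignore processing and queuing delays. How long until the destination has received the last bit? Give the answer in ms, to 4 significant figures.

L = 80000 bits.
Transmission delays (L/R per hop): 0.25, 0.625 ms; sum = 0.875 ms.
Propagation delays (d/s per hop): 19.0476, 0.0975845 ms; sum = 19.1452 ms.
End-to-end = 20.02 ms.

20.02 ms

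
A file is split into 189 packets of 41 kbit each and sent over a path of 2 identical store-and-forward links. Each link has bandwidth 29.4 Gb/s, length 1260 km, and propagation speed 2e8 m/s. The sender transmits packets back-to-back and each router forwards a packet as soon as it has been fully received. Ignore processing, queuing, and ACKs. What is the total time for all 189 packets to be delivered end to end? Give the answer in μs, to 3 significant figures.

Per-hop transmission t_tx = L/R = 41000/29400000000 = 1.39456 μs.
Per-hop propagation t_prop = 1260000/200000000 = 6300 μs.
Pipeline fill: first packet needs 2·t_tx to clear all hops; remaining 188 packets each add one t_tx.
Total = (2+189-1)·t_tx + 2·t_prop = 190·1.39456 + 2·6300 = 12900 μs.

12900 μs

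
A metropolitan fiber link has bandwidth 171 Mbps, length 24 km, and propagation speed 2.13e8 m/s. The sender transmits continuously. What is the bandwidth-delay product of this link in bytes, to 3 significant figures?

2410 bytes

Propagation delay = 24000 / 213000000 = 0.000112676 s.
BDP = R × t_prop = 171000000 × 0.000112676 = 19267.6 bits.
In bytes: 19267.6/8 = 2410 bytes.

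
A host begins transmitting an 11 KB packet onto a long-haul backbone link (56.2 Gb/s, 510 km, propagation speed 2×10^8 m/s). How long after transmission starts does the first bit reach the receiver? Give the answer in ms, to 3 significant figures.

First bit experiences only propagation delay: d/s = 510000/200000000 = 2.55 ms.

2.55 ms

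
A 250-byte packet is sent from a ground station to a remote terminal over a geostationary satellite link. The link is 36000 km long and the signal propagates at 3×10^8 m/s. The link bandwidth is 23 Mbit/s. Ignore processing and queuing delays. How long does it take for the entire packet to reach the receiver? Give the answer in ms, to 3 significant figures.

L = 250 × 8 = 2000 bits.
Transmission delay = L/R = 2000 / 23000000 = 0.0869565 ms.
Propagation delay = d/s = 36000000 m / 300000000 m/s = 120 ms.
Total = 120 ms.

120 ms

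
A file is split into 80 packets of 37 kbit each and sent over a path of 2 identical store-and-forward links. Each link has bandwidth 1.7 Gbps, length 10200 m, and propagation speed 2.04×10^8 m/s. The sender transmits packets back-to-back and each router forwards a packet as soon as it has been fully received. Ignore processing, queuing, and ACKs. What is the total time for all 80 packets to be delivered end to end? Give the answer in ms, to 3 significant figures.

1.86 ms

Per-hop transmission t_tx = L/R = 37000/1700000000 = 0.0217647 ms.
Per-hop propagation t_prop = 10200/204000000 = 0.05 ms.
Pipeline fill: first packet needs 2·t_tx to clear all hops; remaining 79 packets each add one t_tx.
Total = (2+80-1)·t_tx + 2·t_prop = 81·0.0217647 + 2·0.05 = 1.86 ms.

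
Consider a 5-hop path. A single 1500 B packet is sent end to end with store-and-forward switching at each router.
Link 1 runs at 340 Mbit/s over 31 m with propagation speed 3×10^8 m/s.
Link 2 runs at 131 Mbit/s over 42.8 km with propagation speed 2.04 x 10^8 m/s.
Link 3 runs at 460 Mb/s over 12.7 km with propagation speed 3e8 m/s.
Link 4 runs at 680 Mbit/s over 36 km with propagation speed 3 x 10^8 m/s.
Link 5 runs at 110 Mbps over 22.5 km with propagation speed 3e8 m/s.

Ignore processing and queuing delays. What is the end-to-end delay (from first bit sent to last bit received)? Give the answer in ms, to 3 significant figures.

0.727 ms

L = 1500 × 8 = 12000 bits.
Transmission delays (L/R per hop): 0.0352941, 0.0916031, 0.026087, 0.0176471, 0.109091 ms; sum = 0.279722 ms.
Propagation delays (d/s per hop): 0.000103333, 0.209804, 0.0423333, 0.12, 0.075 ms; sum = 0.447241 ms.
End-to-end = 0.727 ms.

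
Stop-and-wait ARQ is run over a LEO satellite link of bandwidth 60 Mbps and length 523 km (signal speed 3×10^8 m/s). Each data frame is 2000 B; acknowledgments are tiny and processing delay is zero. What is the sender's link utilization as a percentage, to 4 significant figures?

t_tx = L/R = 16000/60000000 = 0.000266667 s.
t_prop = 523000/300000000 = 0.00174333 s; RTT = 0.00348667 s.
Cycle = t_tx + RTT = 0.00375333 s.
Utilization = t_tx / cycle = 0.000266667/0.00375333 = 7.105 %.

7.105 %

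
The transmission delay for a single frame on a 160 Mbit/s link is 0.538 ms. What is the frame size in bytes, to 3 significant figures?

L = R × t_tx = 160000000 b/s × 0.000538 s = 86080 bits.
In bytes: 86080 / 8 = 10800 bytes.

10800 bytes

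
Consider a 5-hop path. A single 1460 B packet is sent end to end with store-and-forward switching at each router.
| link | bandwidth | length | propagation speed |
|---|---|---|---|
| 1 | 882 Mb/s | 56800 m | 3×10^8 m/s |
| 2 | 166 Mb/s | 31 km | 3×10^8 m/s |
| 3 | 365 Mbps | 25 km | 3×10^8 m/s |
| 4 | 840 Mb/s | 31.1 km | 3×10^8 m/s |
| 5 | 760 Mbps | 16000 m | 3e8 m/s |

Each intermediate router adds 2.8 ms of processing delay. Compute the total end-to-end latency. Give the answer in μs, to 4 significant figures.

L = 1460 × 8 = 11680 bits.
Transmission delays (L/R per hop): 13.2426, 70.3614, 32, 13.9048, 15.3684 μs; sum = 144.877 μs.
Propagation delays (d/s per hop): 189.333, 103.333, 83.3333, 103.667, 53.3333 μs; sum = 533 μs.
Processing at 4 router(s): 4 × 2.8 ms = 11200 μs.
End-to-end = 11880 μs.

11880 μs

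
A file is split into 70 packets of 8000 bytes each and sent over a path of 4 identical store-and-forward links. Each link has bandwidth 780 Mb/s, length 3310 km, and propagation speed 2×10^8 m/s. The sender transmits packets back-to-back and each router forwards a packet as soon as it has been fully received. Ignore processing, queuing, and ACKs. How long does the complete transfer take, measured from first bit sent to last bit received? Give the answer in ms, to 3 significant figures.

72.2 ms

Per-hop transmission t_tx = L/R = 64000/780000000 = 0.0820513 ms.
Per-hop propagation t_prop = 3310000/200000000 = 16.55 ms.
Pipeline fill: first packet needs 4·t_tx to clear all hops; remaining 69 packets each add one t_tx.
Total = (4+70-1)·t_tx + 4·t_prop = 73·0.0820513 + 4·16.55 = 72.2 ms.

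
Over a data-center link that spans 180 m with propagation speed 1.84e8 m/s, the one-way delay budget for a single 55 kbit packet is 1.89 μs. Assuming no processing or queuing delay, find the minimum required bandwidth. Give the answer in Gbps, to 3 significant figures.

Propagation delay = 180 / 184000000 = 0.978261 μs.
Transmission budget = 1.89 − 0.978261 = 0.911739 μs.
R ≥ L / t_tx = 55000 bits / 9.11739e-07 s = 60.3 Gbps.

60.3 Gbps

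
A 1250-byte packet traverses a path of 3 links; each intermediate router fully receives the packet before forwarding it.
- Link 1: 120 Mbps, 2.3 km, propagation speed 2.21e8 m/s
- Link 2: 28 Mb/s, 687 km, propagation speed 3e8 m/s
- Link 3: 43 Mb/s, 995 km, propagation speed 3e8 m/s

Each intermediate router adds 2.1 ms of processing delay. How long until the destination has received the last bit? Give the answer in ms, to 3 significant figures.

L = 1250 × 8 = 10000 bits.
Transmission delays (L/R per hop): 0.0833333, 0.357143, 0.232558 ms; sum = 0.673034 ms.
Propagation delays (d/s per hop): 0.0104072, 2.29, 3.31667 ms; sum = 5.61707 ms.
Processing at 2 router(s): 2 × 2.1 ms = 4.2 ms.
End-to-end = 10.5 ms.

10.5 ms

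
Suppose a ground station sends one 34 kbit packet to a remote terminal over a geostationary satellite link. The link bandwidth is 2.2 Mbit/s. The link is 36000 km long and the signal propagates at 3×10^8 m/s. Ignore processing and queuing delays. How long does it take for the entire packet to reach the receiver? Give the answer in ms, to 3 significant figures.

135 ms

L = 34000 bits.
Transmission delay = L/R = 34000 / 2200000 = 15.4545 ms.
Propagation delay = d/s = 36000000 m / 300000000 m/s = 120 ms.
Total = 135 ms.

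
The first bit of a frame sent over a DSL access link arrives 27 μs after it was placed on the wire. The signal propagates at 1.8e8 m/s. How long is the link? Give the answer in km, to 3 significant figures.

d = s × t_prop = 180000000 × 2.7e-05 = 4.86 km.

4.86 km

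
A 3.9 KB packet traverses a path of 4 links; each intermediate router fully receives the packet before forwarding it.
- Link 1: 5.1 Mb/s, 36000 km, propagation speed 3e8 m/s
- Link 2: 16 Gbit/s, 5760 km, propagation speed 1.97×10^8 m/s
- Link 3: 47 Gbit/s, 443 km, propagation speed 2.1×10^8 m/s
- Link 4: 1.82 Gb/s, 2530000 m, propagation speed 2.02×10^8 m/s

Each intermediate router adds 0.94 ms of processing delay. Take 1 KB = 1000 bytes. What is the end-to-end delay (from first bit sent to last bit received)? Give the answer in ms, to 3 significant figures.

L = 31200 bits.
Transmission delays (L/R per hop): 6.11765, 0.00195, 0.00066383, 0.0171429 ms; sum = 6.1374 ms.
Propagation delays (d/s per hop): 120, 29.2386, 2.10952, 12.5248 ms; sum = 163.873 ms.
Processing at 3 router(s): 3 × 0.94 ms = 2.82 ms.
End-to-end = 173 ms.

173 ms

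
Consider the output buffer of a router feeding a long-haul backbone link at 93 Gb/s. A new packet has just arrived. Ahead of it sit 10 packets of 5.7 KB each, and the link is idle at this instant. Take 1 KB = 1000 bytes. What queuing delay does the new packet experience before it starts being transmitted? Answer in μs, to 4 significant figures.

Each queued packet: L/R = 45600/93000000000 = 0.490323 μs.
10 queued → 4.90323 μs.
Queuing delay = 4.903 μs.

4.903 μs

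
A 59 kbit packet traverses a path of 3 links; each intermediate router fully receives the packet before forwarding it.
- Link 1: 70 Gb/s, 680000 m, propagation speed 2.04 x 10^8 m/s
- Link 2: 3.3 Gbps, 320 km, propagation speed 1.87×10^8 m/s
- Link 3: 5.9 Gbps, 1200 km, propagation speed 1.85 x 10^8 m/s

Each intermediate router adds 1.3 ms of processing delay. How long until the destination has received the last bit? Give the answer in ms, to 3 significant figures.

L = 59000 bits.
Transmission delays (L/R per hop): 0.000842857, 0.0178788, 0.01 ms; sum = 0.0287216 ms.
Propagation delays (d/s per hop): 3.33333, 1.71123, 6.48649 ms; sum = 11.531 ms.
Processing at 2 router(s): 2 × 1.3 ms = 2.6 ms.
End-to-end = 14.2 ms.

14.2 ms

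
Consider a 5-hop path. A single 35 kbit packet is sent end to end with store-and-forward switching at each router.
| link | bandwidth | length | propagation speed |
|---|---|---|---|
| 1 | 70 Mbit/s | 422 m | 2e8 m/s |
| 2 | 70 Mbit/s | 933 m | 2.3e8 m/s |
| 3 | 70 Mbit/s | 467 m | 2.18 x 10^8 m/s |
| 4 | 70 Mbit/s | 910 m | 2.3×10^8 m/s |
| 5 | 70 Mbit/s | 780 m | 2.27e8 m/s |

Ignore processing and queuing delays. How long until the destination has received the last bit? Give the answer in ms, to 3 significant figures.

2.52 ms

L = 35000 bits.
Transmission delay per hop = L/R = 35000/70000000 = 0.5 ms; 5 hops → 2.5 ms.
Propagation delays (d/s per hop): 0.00211, 0.00405652, 0.0021422, 0.00395652, 0.00343612 ms; sum = 0.0157014 ms.
End-to-end = 2.52 ms.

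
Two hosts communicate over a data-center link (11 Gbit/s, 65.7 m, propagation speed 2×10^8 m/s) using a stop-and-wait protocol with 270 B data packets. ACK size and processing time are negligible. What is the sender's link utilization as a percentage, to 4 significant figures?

23.01 %

t_tx = L/R = 2160/11000000000 = 1.96364e-07 s.
t_prop = 65.7/200000000 = 3.285e-07 s; RTT = 6.57e-07 s.
Cycle = t_tx + RTT = 8.53364e-07 s.
Utilization = t_tx / cycle = 1.96364e-07/8.53364e-07 = 23.01 %.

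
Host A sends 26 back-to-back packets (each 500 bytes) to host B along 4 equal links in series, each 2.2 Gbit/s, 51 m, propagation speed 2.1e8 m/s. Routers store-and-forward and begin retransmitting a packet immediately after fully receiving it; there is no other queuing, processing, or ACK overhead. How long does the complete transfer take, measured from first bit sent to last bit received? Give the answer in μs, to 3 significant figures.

Per-hop transmission t_tx = L/R = 4000/2200000000 = 1.81818 μs.
Per-hop propagation t_prop = 51/210000000 = 0.242857 μs.
Pipeline fill: first packet needs 4·t_tx to clear all hops; remaining 25 packets each add one t_tx.
Total = (4+26-1)·t_tx + 4·t_prop = 29·1.81818 + 4·0.242857 = 53.7 μs.

53.7 μs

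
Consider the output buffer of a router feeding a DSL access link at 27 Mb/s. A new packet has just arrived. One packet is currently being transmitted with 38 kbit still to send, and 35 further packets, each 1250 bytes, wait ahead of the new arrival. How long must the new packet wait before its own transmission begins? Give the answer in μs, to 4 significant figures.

14370 μs

Each queued packet: L/R = 10000/27000000 = 370.37 μs.
35 queued → 12963 μs.
Plus remaining 38000 bits of current packet: 1407.41 μs.
Queuing delay = 14370 μs.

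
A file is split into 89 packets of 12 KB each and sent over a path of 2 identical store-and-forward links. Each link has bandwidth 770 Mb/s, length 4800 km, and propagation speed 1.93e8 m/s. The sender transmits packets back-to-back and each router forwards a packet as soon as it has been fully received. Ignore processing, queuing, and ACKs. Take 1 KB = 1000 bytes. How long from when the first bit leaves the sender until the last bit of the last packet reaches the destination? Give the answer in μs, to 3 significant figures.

Per-hop transmission t_tx = L/R = 96000/770000000 = 124.675 μs.
Per-hop propagation t_prop = 4800000/193000000 = 24870.5 μs.
Pipeline fill: first packet needs 2·t_tx to clear all hops; remaining 88 packets each add one t_tx.
Total = (2+89-1)·t_tx + 2·t_prop = 90·124.675 + 2·24870.5 = 61000 μs.

61000 μs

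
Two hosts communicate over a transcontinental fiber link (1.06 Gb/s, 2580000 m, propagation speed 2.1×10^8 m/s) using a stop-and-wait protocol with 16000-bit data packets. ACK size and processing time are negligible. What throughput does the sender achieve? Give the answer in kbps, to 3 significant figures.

651 kbps

t_tx = L/R = 16000/1060000000 = 1.50943e-05 s.
t_prop = 2580000/210000000 = 0.0122857 s; RTT = 0.0245714 s.
Cycle = t_tx + RTT = 0.0245865 s.
Throughput = L / cycle = 16000 / 0.0245865 = 651 kbps.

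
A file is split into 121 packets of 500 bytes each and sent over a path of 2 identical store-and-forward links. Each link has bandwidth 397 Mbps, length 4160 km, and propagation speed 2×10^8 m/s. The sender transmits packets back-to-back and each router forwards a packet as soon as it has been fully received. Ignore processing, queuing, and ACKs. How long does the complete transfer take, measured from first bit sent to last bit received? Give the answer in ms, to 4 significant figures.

42.83 ms

Per-hop transmission t_tx = L/R = 4000/397000000 = 0.0100756 ms.
Per-hop propagation t_prop = 4160000/200000000 = 20.8 ms.
Pipeline fill: first packet needs 2·t_tx to clear all hops; remaining 120 packets each add one t_tx.
Total = (2+121-1)·t_tx + 2·t_prop = 122·0.0100756 + 2·20.8 = 42.83 ms.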